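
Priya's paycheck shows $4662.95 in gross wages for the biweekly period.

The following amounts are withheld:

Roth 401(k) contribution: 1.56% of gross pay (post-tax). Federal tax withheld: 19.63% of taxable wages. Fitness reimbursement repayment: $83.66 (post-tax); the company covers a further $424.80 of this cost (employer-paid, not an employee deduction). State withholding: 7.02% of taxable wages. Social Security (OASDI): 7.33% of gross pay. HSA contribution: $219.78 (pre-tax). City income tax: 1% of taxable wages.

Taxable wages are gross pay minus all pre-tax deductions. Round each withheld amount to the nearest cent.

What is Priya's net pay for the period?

$2716.45

HSA contribution: $219.78
Taxable wages = $4662.95 − $219.78 = $4443.17
State withholding: $4443.17 × 0.0702 = $311.91
City income tax: $4443.17 × 0.01 = $44.43
Federal tax withheld: $4443.17 × 0.1963 = $872.19
Social Security (OASDI): $4662.95 × 0.0733 = $341.79
Roth 401(k) contribution: $4662.95 × 0.0156 = $72.74
Fitness reimbursement repayment: $83.66
(Employer's $424.80 toward fitness reimbursement repayment is not withheld from the employee.)
Total deductions = $219.78 + $311.91 + $44.43 + $872.19 + $341.79 + $72.74 + $83.66 = $1946.50
Net pay = $4662.95 − $1946.50 = $2716.45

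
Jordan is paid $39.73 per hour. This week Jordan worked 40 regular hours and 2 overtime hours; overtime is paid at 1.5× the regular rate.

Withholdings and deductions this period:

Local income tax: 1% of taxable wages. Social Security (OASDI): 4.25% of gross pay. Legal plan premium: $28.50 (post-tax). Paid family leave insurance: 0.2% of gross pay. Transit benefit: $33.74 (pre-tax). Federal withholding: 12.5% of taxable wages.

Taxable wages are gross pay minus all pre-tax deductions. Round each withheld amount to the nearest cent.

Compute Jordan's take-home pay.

$1,344.04

Regular pay: 40 × $39.73 = $1,589.20
Overtime pay: 2 × $39.73 × 1.5 = $119.19
Gross pay = $1,589.20 + $119.19 = $1,708.39
Transit benefit: $33.74
Taxable wages = $1,708.39 − $33.74 = $1,674.65
Local income tax: $1,674.65 × 0.01 = $16.75
Federal withholding: $1,674.65 × 0.125 = $209.33
Paid family leave insurance: $1,708.39 × 0.002 = $3.42
Social Security (OASDI): $1,708.39 × 0.0425 = $72.61
Legal plan premium: $28.50
Total deductions = $33.74 + $16.75 + $209.33 + $3.42 + $72.61 + $28.50 = $364.35
Net pay = $1,708.39 − $364.35 = $1,344.04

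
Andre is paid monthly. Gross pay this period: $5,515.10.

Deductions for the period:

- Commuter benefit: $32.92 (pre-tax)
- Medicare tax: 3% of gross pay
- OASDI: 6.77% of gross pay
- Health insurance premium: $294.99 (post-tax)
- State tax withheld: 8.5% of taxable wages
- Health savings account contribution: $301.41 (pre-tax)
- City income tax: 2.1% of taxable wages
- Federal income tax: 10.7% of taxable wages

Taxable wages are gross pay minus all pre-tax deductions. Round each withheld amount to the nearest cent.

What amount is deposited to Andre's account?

Commuter benefit: $32.92
Health savings account contribution: $301.41
Pre-tax total = $32.92 + $301.41 = $334.33
Taxable wages = $5,515.10 − $334.33 = $5,180.77
City income tax: $5,180.77 × 0.021 = $108.80
State tax withheld: $5,180.77 × 0.085 = $440.37
Federal income tax: $5,180.77 × 0.107 = $554.34
OASDI: $5,515.10 × 0.0677 = $373.37
Medicare tax: $5,515.10 × 0.03 = $165.45
Health insurance premium: $294.99
Total deductions = $32.92 + $301.41 + $108.80 + $440.37 + $554.34 + $373.37 + $165.45 + $294.99 = $2,271.65
Net pay = $5,515.10 − $2,271.65 = $3,243.45

$3,243.45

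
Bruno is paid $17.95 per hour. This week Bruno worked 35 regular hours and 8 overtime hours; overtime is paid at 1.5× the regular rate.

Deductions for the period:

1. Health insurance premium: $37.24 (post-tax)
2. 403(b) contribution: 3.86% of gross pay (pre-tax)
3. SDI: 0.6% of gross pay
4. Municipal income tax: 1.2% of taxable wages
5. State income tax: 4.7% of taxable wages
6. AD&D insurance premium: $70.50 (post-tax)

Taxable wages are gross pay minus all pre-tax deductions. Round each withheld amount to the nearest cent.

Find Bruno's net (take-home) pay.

$650.44

Regular pay: 35 × $17.95 = $628.25
Overtime pay: 8 × $17.95 × 1.5 = $215.40
Gross pay = $628.25 + $215.40 = $843.65
403(b) contribution: $843.65 × 0.0386 = $32.56
Taxable wages = $843.65 − $32.56 = $811.09
State income tax: $811.09 × 0.047 = $38.12
Municipal income tax: $811.09 × 0.012 = $9.73
SDI: $843.65 × 0.006 = $5.06
Health insurance premium: $37.24
AD&D insurance premium: $70.50
Total deductions = $32.56 + $38.12 + $9.73 + $5.06 + $37.24 + $70.50 = $193.21
Net pay = $843.65 − $193.21 = $650.44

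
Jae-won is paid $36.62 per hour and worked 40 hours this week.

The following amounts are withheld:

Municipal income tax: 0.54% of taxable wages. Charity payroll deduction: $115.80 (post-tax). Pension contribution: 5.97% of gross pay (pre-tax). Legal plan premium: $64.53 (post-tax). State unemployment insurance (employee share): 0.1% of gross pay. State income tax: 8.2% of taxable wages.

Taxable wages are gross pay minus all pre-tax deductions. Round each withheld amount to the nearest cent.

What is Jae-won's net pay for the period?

Gross pay: 40 × $36.62 = $1,464.80
Pension contribution: $1,464.80 × 0.0597 = $87.45
Taxable wages = $1,464.80 − $87.45 = $1,377.35
Municipal income tax: $1,377.35 × 0.0054 = $7.44
State income tax: $1,377.35 × 0.082 = $112.94
State unemployment insurance (employee share): $1,464.80 × 0.001 = $1.46
Legal plan premium: $64.53
Charity payroll deduction: $115.80
Total deductions = $87.45 + $7.44 + $112.94 + $1.46 + $64.53 + $115.80 = $389.62
Net pay = $1,464.80 − $389.62 = $1,075.18

$1,075.18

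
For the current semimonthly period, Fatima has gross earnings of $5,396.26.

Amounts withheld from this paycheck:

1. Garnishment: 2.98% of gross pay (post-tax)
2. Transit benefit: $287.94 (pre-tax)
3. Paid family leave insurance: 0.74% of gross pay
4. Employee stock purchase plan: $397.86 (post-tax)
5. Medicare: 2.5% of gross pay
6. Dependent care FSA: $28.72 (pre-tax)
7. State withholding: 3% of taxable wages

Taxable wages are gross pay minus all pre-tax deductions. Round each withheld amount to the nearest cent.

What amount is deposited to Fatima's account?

Transit benefit: $287.94
Dependent care FSA: $28.72
Pre-tax total = $287.94 + $28.72 = $316.66
Taxable wages = $5,396.26 − $316.66 = $5,079.60
State withholding: $5,079.60 × 0.03 = $152.39
Medicare: $5,396.26 × 0.025 = $134.91
Paid family leave insurance: $5,396.26 × 0.0074 = $39.93
Garnishment: $5,396.26 × 0.0298 = $160.81
Employee stock purchase plan: $397.86
Total deductions = $287.94 + $28.72 + $152.39 + $134.91 + $39.93 + $160.81 + $397.86 = $1,202.56
Net pay = $5,396.26 − $1,202.56 = $4,193.70

$4,193.70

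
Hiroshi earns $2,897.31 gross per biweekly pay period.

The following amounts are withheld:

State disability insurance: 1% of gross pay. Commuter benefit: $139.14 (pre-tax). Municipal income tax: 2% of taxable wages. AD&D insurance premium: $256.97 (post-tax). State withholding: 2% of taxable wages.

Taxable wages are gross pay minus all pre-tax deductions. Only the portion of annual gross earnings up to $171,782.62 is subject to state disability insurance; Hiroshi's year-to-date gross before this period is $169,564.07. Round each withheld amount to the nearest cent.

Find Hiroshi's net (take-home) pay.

$2,368.69

Commuter benefit: $139.14
Taxable wages = $2,897.31 − $139.14 = $2,758.17
Municipal income tax: $2,758.17 × 0.02 = $55.16
State withholding: $2,758.17 × 0.02 = $55.16
State disability insurance: only $171,782.62 − $169,564.07 = $2,218.55 of this check is subject → $2,218.55 × 0.01 = $22.19
AD&D insurance premium: $256.97
Total deductions = $139.14 + $55.16 + $55.16 + $22.19 + $256.97 = $528.62
Net pay = $2,897.31 − $528.62 = $2,368.69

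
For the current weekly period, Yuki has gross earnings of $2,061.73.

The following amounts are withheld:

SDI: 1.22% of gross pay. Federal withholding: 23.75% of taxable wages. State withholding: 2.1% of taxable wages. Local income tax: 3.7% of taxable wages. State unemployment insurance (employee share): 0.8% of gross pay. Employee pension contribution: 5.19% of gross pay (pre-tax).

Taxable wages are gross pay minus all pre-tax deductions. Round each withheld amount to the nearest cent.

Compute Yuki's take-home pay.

Employee pension contribution: $2,061.73 × 0.0519 = $107.00
Taxable wages = $2,061.73 − $107.00 = $1,954.73
Federal withholding: $1,954.73 × 0.2375 = $464.25
Local income tax: $1,954.73 × 0.037 = $72.33
State withholding: $1,954.73 × 0.021 = $41.05
State unemployment insurance (employee share): $2,061.73 × 0.008 = $16.49
SDI: $2,061.73 × 0.0122 = $25.15
Total deductions = $107.00 + $464.25 + $72.33 + $41.05 + $16.49 + $25.15 = $726.27
Net pay = $2,061.73 − $726.27 = $1,335.46

$1,335.46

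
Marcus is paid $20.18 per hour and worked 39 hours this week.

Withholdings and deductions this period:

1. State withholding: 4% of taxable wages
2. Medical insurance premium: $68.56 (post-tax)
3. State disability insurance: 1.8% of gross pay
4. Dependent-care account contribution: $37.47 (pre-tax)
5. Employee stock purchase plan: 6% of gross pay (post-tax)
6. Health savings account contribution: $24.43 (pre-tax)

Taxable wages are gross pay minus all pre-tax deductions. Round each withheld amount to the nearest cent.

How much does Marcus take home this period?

Gross pay: 39 × $20.18 = $787.02
Health savings account contribution: $24.43
Dependent-care account contribution: $37.47
Pre-tax total = $24.43 + $37.47 = $61.90
Taxable wages = $787.02 − $61.90 = $725.12
State withholding: $725.12 × 0.04 = $29.00
State disability insurance: $787.02 × 0.018 = $14.17
Employee stock purchase plan: $787.02 × 0.06 = $47.22
Medical insurance premium: $68.56
Total deductions = $24.43 + $37.47 + $29.00 + $14.17 + $47.22 + $68.56 = $220.85
Net pay = $787.02 − $220.85 = $566.17

$566.17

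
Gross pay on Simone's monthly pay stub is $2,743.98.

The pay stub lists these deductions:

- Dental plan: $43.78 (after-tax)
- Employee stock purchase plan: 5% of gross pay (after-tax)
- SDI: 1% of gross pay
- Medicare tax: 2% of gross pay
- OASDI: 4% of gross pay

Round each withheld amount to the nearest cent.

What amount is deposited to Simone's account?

SDI: $2,743.98 × 0.01 = $27.44
Medicare tax: $2,743.98 × 0.02 = $54.88
OASDI: $2,743.98 × 0.04 = $109.76
Employee stock purchase plan: $2,743.98 × 0.05 = $137.20
Dental plan: $43.78
Total deductions = $27.44 + $54.88 + $109.76 + $137.20 + $43.78 = $373.06
Net pay = $2,743.98 − $373.06 = $2,370.92

$2,370.92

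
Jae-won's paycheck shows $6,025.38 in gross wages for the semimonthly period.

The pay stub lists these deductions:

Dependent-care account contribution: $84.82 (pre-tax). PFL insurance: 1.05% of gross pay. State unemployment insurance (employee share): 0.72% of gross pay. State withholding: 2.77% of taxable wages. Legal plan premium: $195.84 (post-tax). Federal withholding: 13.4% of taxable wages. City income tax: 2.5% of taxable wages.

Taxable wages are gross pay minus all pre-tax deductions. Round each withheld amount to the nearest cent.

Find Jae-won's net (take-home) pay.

Dependent-care account contribution: $84.82
Taxable wages = $6,025.38 − $84.82 = $5,940.56
City income tax: $5,940.56 × 0.025 = $148.51
State withholding: $5,940.56 × 0.0277 = $164.55
Federal withholding: $5,940.56 × 0.134 = $796.04
State unemployment insurance (employee share): $6,025.38 × 0.0072 = $43.38
PFL insurance: $6,025.38 × 0.0105 = $63.27
Legal plan premium: $195.84
Total deductions = $84.82 + $148.51 + $164.55 + $796.04 + $43.38 + $63.27 + $195.84 = $1,496.41
Net pay = $6,025.38 − $1,496.41 = $4,528.97

$4,528.97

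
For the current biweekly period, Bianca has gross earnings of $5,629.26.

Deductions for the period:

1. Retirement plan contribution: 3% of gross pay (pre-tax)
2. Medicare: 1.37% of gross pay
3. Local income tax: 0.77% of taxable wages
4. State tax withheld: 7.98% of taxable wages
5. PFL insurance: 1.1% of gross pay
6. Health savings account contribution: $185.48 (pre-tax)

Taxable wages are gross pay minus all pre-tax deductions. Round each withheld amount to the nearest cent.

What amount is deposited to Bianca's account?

$4,674.30

Retirement plan contribution: $5,629.26 × 0.03 = $168.88
Health savings account contribution: $185.48
Pre-tax total = $168.88 + $185.48 = $354.36
Taxable wages = $5,629.26 − $354.36 = $5,274.90
State tax withheld: $5,274.90 × 0.0798 = $420.94
Local income tax: $5,274.90 × 0.0077 = $40.62
PFL insurance: $5,629.26 × 0.011 = $61.92
Medicare: $5,629.26 × 0.0137 = $77.12
Total deductions = $168.88 + $185.48 + $420.94 + $40.62 + $61.92 + $77.12 = $954.96
Net pay = $5,629.26 − $954.96 = $4,674.30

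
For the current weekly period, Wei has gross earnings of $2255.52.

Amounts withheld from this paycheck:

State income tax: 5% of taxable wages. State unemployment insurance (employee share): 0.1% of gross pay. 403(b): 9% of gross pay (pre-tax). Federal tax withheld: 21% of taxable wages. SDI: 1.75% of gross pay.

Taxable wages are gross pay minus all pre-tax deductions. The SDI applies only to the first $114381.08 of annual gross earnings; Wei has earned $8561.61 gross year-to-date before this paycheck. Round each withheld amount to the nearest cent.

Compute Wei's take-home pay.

403(b): $2255.52 × 0.09 = $203.00
Taxable wages = $2255.52 − $203.00 = $2052.52
Federal tax withheld: $2052.52 × 0.21 = $431.03
State income tax: $2052.52 × 0.05 = $102.63
State unemployment insurance (employee share): $2255.52 × 0.001 = $2.26
SDI: cap not yet reached, full $2255.52 is subject → $2255.52 × 0.0175 = $39.47
Total deductions = $203.00 + $431.03 + $102.63 + $2.26 + $39.47 = $778.39
Net pay = $2255.52 − $778.39 = $1477.13

$1477.13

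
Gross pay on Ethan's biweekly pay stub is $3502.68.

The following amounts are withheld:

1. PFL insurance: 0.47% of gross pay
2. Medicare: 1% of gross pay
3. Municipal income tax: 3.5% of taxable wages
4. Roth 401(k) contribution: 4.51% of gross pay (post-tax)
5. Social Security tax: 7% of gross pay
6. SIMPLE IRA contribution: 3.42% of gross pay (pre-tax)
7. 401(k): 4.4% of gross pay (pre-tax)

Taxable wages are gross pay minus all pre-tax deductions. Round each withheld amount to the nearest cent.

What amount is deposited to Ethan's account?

401(k): $3502.68 × 0.044 = $154.12
SIMPLE IRA contribution: $3502.68 × 0.0342 = $119.79
Pre-tax total = $154.12 + $119.79 = $273.91
Taxable wages = $3502.68 − $273.91 = $3228.77
Municipal income tax: $3228.77 × 0.035 = $113.01
Social Security tax: $3502.68 × 0.07 = $245.19
Medicare: $3502.68 × 0.01 = $35.03
PFL insurance: $3502.68 × 0.0047 = $16.46
Roth 401(k) contribution: $3502.68 × 0.0451 = $157.97
Total deductions = $154.12 + $119.79 + $113.01 + $245.19 + $35.03 + $16.46 + $157.97 = $841.57
Net pay = $3502.68 − $841.57 = $2661.11

$2661.11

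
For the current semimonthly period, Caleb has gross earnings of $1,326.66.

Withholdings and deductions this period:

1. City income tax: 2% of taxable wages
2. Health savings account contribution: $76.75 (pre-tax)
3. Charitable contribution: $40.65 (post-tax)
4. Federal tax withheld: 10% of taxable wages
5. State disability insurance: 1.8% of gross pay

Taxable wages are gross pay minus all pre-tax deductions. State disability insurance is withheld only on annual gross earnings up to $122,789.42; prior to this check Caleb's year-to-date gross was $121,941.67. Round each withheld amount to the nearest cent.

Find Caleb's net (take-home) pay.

Health savings account contribution: $76.75
Taxable wages = $1,326.66 − $76.75 = $1,249.91
City income tax: $1,249.91 × 0.02 = $25.00
Federal tax withheld: $1,249.91 × 0.1 = $124.99
State disability insurance: only $122,789.42 − $121,941.67 = $847.75 of this check is subject → $847.75 × 0.018 = $15.26
Charitable contribution: $40.65
Total deductions = $76.75 + $25.00 + $124.99 + $15.26 + $40.65 = $282.65
Net pay = $1,326.66 − $282.65 = $1,044.01

$1,044.01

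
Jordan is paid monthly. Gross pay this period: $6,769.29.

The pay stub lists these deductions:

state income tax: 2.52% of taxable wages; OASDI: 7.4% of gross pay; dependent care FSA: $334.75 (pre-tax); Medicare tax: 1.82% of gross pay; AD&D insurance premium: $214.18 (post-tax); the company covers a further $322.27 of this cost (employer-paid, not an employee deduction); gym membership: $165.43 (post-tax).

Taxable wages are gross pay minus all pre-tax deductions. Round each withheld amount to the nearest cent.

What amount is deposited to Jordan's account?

$5,268.65

Dependent care FSA: $334.75
Taxable wages = $6,769.29 − $334.75 = $6,434.54
State income tax: $6,434.54 × 0.0252 = $162.15
OASDI: $6,769.29 × 0.074 = $500.93
Medicare tax: $6,769.29 × 0.0182 = $123.20
AD&D insurance premium: $214.18
Gym membership: $165.43
(Employer's $322.27 toward AD&D insurance premium is not withheld from the employee.)
Total deductions = $334.75 + $162.15 + $500.93 + $123.20 + $214.18 + $165.43 = $1,500.64
Net pay = $6,769.29 − $1,500.64 = $5,268.65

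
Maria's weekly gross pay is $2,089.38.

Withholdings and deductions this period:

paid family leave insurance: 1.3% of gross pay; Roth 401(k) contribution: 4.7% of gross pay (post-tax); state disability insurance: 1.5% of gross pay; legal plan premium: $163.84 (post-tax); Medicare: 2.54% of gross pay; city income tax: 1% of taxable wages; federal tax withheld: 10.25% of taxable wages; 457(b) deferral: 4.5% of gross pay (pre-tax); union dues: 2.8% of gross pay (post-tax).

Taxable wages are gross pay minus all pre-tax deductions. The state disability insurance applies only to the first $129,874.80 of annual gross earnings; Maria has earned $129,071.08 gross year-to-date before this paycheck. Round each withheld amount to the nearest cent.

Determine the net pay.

$1,358.06

457(b) deferral: $2,089.38 × 0.045 = $94.02
Taxable wages = $2,089.38 − $94.02 = $1,995.36
City income tax: $1,995.36 × 0.01 = $19.95
Federal tax withheld: $1,995.36 × 0.1025 = $204.52
Paid family leave insurance: $2,089.38 × 0.013 = $27.16
Medicare: $2,089.38 × 0.0254 = $53.07
State disability insurance: only $129,874.80 − $129,071.08 = $803.72 of this check is subject → $803.72 × 0.015 = $12.06
Union dues: $2,089.38 × 0.028 = $58.50
Roth 401(k) contribution: $2,089.38 × 0.047 = $98.20
Legal plan premium: $163.84
Total deductions = $94.02 + $19.95 + $204.52 + $27.16 + $53.07 + $12.06 + $58.50 + $98.20 + $163.84 = $731.32
Net pay = $2,089.38 − $731.32 = $1,358.06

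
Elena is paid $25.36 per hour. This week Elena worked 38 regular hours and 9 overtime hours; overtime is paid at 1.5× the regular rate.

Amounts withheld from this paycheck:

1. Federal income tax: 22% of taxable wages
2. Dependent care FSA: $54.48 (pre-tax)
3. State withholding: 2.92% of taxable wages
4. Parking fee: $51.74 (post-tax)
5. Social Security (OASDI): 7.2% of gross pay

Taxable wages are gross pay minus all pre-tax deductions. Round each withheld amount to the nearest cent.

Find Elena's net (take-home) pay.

Regular pay: 38 × $25.36 = $963.68
Overtime pay: 9 × $25.36 × 1.5 = $342.36
Gross pay = $963.68 + $342.36 = $1306.04
Dependent care FSA: $54.48
Taxable wages = $1306.04 − $54.48 = $1251.56
State withholding: $1251.56 × 0.0292 = $36.55
Federal income tax: $1251.56 × 0.22 = $275.34
Social Security (OASDI): $1306.04 × 0.072 = $94.03
Parking fee: $51.74
Total deductions = $54.48 + $36.55 + $275.34 + $94.03 + $51.74 = $512.14
Net pay = $1306.04 − $512.14 = $793.90

$793.90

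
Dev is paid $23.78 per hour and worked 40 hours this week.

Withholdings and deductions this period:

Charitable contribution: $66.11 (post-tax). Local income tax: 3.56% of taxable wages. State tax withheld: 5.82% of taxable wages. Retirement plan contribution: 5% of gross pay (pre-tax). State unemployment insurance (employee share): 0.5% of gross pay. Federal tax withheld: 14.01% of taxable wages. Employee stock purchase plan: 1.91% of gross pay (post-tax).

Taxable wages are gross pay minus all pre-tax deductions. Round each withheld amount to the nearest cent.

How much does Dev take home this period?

$603.24

Gross pay: 40 × $23.78 = $951.20
Retirement plan contribution: $951.20 × 0.05 = $47.56
Taxable wages = $951.20 − $47.56 = $903.64
State tax withheld: $903.64 × 0.0582 = $52.59
Local income tax: $903.64 × 0.0356 = $32.17
Federal tax withheld: $903.64 × 0.1401 = $126.60
State unemployment insurance (employee share): $951.20 × 0.005 = $4.76
Charitable contribution: $66.11
Employee stock purchase plan: $951.20 × 0.0191 = $18.17
Total deductions = $47.56 + $52.59 + $32.17 + $126.60 + $4.76 + $66.11 + $18.17 = $347.96
Net pay = $951.20 − $347.96 = $603.24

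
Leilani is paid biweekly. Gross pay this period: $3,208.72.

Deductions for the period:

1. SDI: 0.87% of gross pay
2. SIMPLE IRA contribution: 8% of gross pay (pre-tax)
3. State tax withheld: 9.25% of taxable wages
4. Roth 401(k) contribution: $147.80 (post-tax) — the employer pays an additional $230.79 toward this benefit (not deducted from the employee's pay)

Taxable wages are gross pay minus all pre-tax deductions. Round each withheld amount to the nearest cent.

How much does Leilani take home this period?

SIMPLE IRA contribution: $3,208.72 × 0.08 = $256.70
Taxable wages = $3,208.72 − $256.70 = $2,952.02
State tax withheld: $2,952.02 × 0.0925 = $273.06
SDI: $3,208.72 × 0.0087 = $27.92
Roth 401(k) contribution: $147.80
(Employer's $230.79 toward Roth 401(k) contribution is not withheld from the employee.)
Total deductions = $256.70 + $273.06 + $27.92 + $147.80 = $705.48
Net pay = $3,208.72 − $705.48 = $2,503.24

$2,503.24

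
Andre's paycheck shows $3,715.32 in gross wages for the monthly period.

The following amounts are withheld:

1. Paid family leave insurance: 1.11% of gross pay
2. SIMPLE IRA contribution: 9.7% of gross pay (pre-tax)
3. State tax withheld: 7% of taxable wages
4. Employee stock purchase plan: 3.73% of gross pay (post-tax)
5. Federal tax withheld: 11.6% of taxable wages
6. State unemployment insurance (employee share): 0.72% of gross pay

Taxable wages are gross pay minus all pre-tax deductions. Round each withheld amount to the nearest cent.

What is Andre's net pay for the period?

$2,524.34

SIMPLE IRA contribution: $3,715.32 × 0.097 = $360.39
Taxable wages = $3,715.32 − $360.39 = $3,354.93
State tax withheld: $3,354.93 × 0.07 = $234.85
Federal tax withheld: $3,354.93 × 0.116 = $389.17
State unemployment insurance (employee share): $3,715.32 × 0.0072 = $26.75
Paid family leave insurance: $3,715.32 × 0.0111 = $41.24
Employee stock purchase plan: $3,715.32 × 0.0373 = $138.58
Total deductions = $360.39 + $234.85 + $389.17 + $26.75 + $41.24 + $138.58 = $1,190.98
Net pay = $3,715.32 − $1,190.98 = $2,524.34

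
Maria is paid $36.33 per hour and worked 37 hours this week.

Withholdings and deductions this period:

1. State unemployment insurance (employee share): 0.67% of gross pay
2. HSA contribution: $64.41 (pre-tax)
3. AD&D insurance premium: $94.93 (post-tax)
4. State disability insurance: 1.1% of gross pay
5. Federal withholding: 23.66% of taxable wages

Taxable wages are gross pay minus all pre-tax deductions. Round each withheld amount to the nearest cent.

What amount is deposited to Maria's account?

Gross pay: 37 × $36.33 = $1,344.21
HSA contribution: $64.41
Taxable wages = $1,344.21 − $64.41 = $1,279.80
Federal withholding: $1,279.80 × 0.2366 = $302.80
State unemployment insurance (employee share): $1,344.21 × 0.0067 = $9.01
State disability insurance: $1,344.21 × 0.011 = $14.79
AD&D insurance premium: $94.93
Total deductions = $64.41 + $302.80 + $9.01 + $14.79 + $94.93 = $485.94
Net pay = $1,344.21 − $485.94 = $858.27

$858.27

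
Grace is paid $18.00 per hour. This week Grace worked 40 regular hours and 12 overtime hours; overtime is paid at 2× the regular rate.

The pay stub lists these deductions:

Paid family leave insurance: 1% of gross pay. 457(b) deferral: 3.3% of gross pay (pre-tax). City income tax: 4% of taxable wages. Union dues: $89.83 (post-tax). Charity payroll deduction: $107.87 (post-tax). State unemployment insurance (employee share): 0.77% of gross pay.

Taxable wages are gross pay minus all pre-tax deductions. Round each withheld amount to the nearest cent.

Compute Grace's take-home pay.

$851.33

Regular pay: 40 × $18.00 = $720.00
Overtime pay: 12 × $18.00 × 2 = $432.00
Gross pay = $720.00 + $432.00 = $1,152.00
457(b) deferral: $1,152.00 × 0.033 = $38.02
Taxable wages = $1,152.00 − $38.02 = $1,113.98
City income tax: $1,113.98 × 0.04 = $44.56
Paid family leave insurance: $1,152.00 × 0.01 = $11.52
State unemployment insurance (employee share): $1,152.00 × 0.0077 = $8.87
Union dues: $89.83
Charity payroll deduction: $107.87
Total deductions = $38.02 + $44.56 + $11.52 + $8.87 + $89.83 + $107.87 = $300.67
Net pay = $1,152.00 − $300.67 = $851.33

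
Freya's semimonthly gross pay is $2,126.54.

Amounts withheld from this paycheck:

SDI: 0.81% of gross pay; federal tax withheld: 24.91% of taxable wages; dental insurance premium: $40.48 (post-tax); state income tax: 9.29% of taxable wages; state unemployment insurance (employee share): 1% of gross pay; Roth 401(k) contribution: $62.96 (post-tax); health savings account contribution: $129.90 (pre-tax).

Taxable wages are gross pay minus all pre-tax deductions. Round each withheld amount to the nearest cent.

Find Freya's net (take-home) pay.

$1,171.86

Health savings account contribution: $129.90
Taxable wages = $2,126.54 − $129.90 = $1,996.64
Federal tax withheld: $1,996.64 × 0.2491 = $497.36
State income tax: $1,996.64 × 0.0929 = $185.49
SDI: $2,126.54 × 0.0081 = $17.22
State unemployment insurance (employee share): $2,126.54 × 0.01 = $21.27
Roth 401(k) contribution: $62.96
Dental insurance premium: $40.48
Total deductions = $129.90 + $497.36 + $185.49 + $17.22 + $21.27 + $62.96 + $40.48 = $954.68
Net pay = $2,126.54 − $954.68 = $1,171.86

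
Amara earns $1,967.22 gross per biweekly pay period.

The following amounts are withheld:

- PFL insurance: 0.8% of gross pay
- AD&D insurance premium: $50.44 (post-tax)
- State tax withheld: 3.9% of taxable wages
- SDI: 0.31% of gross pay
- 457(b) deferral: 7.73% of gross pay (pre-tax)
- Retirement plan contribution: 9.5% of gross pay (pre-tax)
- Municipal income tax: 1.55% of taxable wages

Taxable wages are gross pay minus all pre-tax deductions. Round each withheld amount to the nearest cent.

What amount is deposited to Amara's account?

$1,467.24

457(b) deferral: $1,967.22 × 0.0773 = $152.07
Retirement plan contribution: $1,967.22 × 0.095 = $186.89
Pre-tax total = $152.07 + $186.89 = $338.96
Taxable wages = $1,967.22 − $338.96 = $1,628.26
Municipal income tax: $1,628.26 × 0.0155 = $25.24
State tax withheld: $1,628.26 × 0.039 = $63.50
PFL insurance: $1,967.22 × 0.008 = $15.74
SDI: $1,967.22 × 0.0031 = $6.10
AD&D insurance premium: $50.44
Total deductions = $152.07 + $186.89 + $25.24 + $63.50 + $15.74 + $6.10 + $50.44 = $499.98
Net pay = $1,967.22 − $499.98 = $1,467.24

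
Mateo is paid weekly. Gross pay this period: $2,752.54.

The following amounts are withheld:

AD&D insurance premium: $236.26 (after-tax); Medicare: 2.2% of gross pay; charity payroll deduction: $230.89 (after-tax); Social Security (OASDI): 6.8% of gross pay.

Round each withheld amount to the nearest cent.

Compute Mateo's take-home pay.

Medicare: $2,752.54 × 0.022 = $60.56
Social Security (OASDI): $2,752.54 × 0.068 = $187.17
Charity payroll deduction: $230.89
AD&D insurance premium: $236.26
Total deductions = $60.56 + $187.17 + $230.89 + $236.26 = $714.88
Net pay = $2,752.54 − $714.88 = $2,037.66

$2,037.66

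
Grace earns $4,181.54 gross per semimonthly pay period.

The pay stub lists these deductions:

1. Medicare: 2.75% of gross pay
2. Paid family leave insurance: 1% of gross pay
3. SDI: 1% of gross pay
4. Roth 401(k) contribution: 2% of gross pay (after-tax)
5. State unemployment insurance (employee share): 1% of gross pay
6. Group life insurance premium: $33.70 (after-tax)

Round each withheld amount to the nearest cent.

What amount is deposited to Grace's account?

Medicare: $4,181.54 × 0.0275 = $114.99
Paid family leave insurance: $4,181.54 × 0.01 = $41.82
SDI: $4,181.54 × 0.01 = $41.82
State unemployment insurance (employee share): $4,181.54 × 0.01 = $41.82
Roth 401(k) contribution: $4,181.54 × 0.02 = $83.63
Group life insurance premium: $33.70
Total deductions = $114.99 + $41.82 + $41.82 + $41.82 + $83.63 + $33.70 = $357.78
Net pay = $4,181.54 − $357.78 = $3,823.76

$3,823.76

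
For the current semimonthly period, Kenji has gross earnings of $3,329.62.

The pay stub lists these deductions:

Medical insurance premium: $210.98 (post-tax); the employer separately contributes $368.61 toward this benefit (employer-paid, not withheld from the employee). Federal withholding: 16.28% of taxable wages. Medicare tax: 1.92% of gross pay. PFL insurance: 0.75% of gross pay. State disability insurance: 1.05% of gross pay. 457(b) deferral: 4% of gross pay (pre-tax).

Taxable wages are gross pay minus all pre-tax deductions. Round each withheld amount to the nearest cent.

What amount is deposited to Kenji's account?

457(b) deferral: $3,329.62 × 0.04 = $133.18
Taxable wages = $3,329.62 − $133.18 = $3,196.44
Federal withholding: $3,196.44 × 0.1628 = $520.38
State disability insurance: $3,329.62 × 0.0105 = $34.96
Medicare tax: $3,329.62 × 0.0192 = $63.93
PFL insurance: $3,329.62 × 0.0075 = $24.97
Medical insurance premium: $210.98
(Employer's $368.61 toward medical insurance premium is not withheld from the employee.)
Total deductions = $133.18 + $520.38 + $34.96 + $63.93 + $24.97 + $210.98 = $988.40
Net pay = $3,329.62 − $988.40 = $2,341.22

$2,341.22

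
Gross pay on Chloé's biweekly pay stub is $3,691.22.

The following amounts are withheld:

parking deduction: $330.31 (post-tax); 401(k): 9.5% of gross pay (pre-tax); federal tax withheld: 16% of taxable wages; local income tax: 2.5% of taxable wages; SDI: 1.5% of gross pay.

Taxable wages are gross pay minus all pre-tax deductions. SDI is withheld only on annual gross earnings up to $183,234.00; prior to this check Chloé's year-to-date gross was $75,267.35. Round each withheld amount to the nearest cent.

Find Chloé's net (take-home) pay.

401(k): $3,691.22 × 0.095 = $350.67
Taxable wages = $3,691.22 − $350.67 = $3,340.55
Federal tax withheld: $3,340.55 × 0.16 = $534.49
Local income tax: $3,340.55 × 0.025 = $83.51
SDI: cap not yet reached, full $3,691.22 is subject → $3,691.22 × 0.015 = $55.37
Parking deduction: $330.31
Total deductions = $350.67 + $534.49 + $83.51 + $55.37 + $330.31 = $1,354.35
Net pay = $3,691.22 − $1,354.35 = $2,336.87

$2,336.87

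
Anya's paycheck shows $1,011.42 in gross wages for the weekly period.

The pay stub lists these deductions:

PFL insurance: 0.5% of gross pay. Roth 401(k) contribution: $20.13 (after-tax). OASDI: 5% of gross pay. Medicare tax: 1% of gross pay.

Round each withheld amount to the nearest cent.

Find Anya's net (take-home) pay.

Medicare tax: $1,011.42 × 0.01 = $10.11
PFL insurance: $1,011.42 × 0.005 = $5.06
OASDI: $1,011.42 × 0.05 = $50.57
Roth 401(k) contribution: $20.13
Total deductions = $10.11 + $5.06 + $50.57 + $20.13 = $85.87
Net pay = $1,011.42 − $85.87 = $925.55

$925.55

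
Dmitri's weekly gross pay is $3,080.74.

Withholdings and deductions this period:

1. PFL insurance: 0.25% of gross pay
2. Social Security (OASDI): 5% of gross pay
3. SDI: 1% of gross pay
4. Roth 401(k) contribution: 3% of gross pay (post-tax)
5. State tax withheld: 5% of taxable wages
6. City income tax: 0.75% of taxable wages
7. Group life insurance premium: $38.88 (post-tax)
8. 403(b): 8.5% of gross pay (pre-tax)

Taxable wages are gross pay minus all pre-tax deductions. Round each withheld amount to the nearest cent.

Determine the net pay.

$2,332.95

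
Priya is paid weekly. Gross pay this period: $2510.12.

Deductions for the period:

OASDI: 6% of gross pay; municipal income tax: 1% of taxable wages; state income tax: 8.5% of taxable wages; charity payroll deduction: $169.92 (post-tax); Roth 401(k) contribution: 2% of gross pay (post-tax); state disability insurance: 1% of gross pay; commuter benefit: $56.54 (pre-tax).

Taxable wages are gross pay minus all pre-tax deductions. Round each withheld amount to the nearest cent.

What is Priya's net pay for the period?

Commuter benefit: $56.54
Taxable wages = $2510.12 − $56.54 = $2453.58
Municipal income tax: $2453.58 × 0.01 = $24.54
State income tax: $2453.58 × 0.085 = $208.55
State disability insurance: $2510.12 × 0.01 = $25.10
OASDI: $2510.12 × 0.06 = $150.61
Roth 401(k) contribution: $2510.12 × 0.02 = $50.20
Charity payroll deduction: $169.92
Total deductions = $56.54 + $24.54 + $208.55 + $25.10 + $150.61 + $50.20 + $169.92 = $685.46
Net pay = $2510.12 − $685.46 = $1824.66

$1824.66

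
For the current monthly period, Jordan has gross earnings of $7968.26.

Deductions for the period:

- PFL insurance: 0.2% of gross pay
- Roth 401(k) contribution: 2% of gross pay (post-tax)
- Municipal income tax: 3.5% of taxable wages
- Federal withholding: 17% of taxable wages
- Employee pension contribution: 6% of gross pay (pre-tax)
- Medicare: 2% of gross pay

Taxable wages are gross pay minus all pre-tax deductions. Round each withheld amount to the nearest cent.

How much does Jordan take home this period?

$5619.99

Employee pension contribution: $7968.26 × 0.06 = $478.10
Taxable wages = $7968.26 − $478.10 = $7490.16
Municipal income tax: $7490.16 × 0.035 = $262.16
Federal withholding: $7490.16 × 0.17 = $1273.33
Medicare: $7968.26 × 0.02 = $159.37
PFL insurance: $7968.26 × 0.002 = $15.94
Roth 401(k) contribution: $7968.26 × 0.02 = $159.37
Total deductions = $478.10 + $262.16 + $1273.33 + $159.37 + $15.94 + $159.37 = $2348.27
Net pay = $7968.26 − $2348.27 = $5619.99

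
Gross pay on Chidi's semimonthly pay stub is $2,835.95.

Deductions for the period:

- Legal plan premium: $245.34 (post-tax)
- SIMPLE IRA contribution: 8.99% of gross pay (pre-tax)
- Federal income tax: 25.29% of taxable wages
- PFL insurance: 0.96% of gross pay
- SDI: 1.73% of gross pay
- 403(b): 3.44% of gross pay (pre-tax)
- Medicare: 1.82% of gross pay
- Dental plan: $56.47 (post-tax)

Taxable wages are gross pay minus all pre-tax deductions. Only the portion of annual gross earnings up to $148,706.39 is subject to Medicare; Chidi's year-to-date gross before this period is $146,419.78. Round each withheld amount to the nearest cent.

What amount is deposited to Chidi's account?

SIMPLE IRA contribution: $2,835.95 × 0.0899 = $254.95
403(b): $2,835.95 × 0.0344 = $97.56
Pre-tax total = $254.95 + $97.56 = $352.51
Taxable wages = $2,835.95 − $352.51 = $2,483.44
Federal income tax: $2,483.44 × 0.2529 = $628.06
Medicare: only $148,706.39 − $146,419.78 = $2,286.61 of this check is subject → $2,286.61 × 0.0182 = $41.62
SDI: $2,835.95 × 0.0173 = $49.06
PFL insurance: $2,835.95 × 0.0096 = $27.23
Dental plan: $56.47
Legal plan premium: $245.34
Total deductions = $254.95 + $97.56 + $628.06 + $41.62 + $49.06 + $27.23 + $56.47 + $245.34 = $1,400.29
Net pay = $2,835.95 − $1,400.29 = $1,435.66

$1,435.66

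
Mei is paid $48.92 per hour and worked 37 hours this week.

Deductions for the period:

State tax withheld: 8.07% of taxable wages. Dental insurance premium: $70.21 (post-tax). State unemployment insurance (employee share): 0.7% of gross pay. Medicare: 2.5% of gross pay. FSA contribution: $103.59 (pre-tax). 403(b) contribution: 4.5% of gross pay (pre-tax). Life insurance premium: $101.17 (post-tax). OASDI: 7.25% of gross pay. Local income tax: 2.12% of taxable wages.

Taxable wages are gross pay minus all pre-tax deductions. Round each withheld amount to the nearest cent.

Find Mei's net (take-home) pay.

$1,098.88

Gross pay: 37 × $48.92 = $1,810.04
FSA contribution: $103.59
403(b) contribution: $1,810.04 × 0.045 = $81.45
Pre-tax total = $103.59 + $81.45 = $185.04
Taxable wages = $1,810.04 − $185.04 = $1,625.00
Local income tax: $1,625.00 × 0.0212 = $34.45
State tax withheld: $1,625.00 × 0.0807 = $131.14
OASDI: $1,810.04 × 0.0725 = $131.23
State unemployment insurance (employee share): $1,810.04 × 0.007 = $12.67
Medicare: $1,810.04 × 0.025 = $45.25
Dental insurance premium: $70.21
Life insurance premium: $101.17
Total deductions = $103.59 + $81.45 + $34.45 + $131.14 + $131.23 + $12.67 + $45.25 + $70.21 + $101.17 = $711.16
Net pay = $1,810.04 − $711.16 = $1,098.88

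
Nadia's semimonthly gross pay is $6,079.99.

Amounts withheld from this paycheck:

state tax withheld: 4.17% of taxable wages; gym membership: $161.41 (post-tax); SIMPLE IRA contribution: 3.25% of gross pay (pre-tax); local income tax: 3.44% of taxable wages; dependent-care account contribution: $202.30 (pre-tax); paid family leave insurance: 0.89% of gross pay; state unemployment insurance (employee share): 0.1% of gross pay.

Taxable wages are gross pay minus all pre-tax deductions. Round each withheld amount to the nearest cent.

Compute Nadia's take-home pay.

$5,026.23

Dependent-care account contribution: $202.30
SIMPLE IRA contribution: $6,079.99 × 0.0325 = $197.60
Pre-tax total = $202.30 + $197.60 = $399.90
Taxable wages = $6,079.99 − $399.90 = $5,680.09
State tax withheld: $5,680.09 × 0.0417 = $236.86
Local income tax: $5,680.09 × 0.0344 = $195.40
Paid family leave insurance: $6,079.99 × 0.0089 = $54.11
State unemployment insurance (employee share): $6,079.99 × 0.001 = $6.08
Gym membership: $161.41
Total deductions = $202.30 + $197.60 + $236.86 + $195.40 + $54.11 + $6.08 + $161.41 = $1,053.76
Net pay = $6,079.99 − $1,053.76 = $5,026.23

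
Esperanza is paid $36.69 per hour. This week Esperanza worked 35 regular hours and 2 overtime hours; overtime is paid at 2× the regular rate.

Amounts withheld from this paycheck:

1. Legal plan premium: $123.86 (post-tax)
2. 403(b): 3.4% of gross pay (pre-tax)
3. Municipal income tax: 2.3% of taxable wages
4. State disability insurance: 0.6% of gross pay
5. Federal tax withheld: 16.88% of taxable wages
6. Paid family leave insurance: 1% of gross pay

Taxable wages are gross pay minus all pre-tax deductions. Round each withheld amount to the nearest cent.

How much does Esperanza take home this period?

Regular pay: 35 × $36.69 = $1,284.15
Overtime pay: 2 × $36.69 × 2 = $146.76
Gross pay = $1,284.15 + $146.76 = $1,430.91
403(b): $1,430.91 × 0.034 = $48.65
Taxable wages = $1,430.91 − $48.65 = $1,382.26
Federal tax withheld: $1,382.26 × 0.1688 = $233.33
Municipal income tax: $1,382.26 × 0.023 = $31.79
Paid family leave insurance: $1,430.91 × 0.01 = $14.31
State disability insurance: $1,430.91 × 0.006 = $8.59
Legal plan premium: $123.86
Total deductions = $48.65 + $233.33 + $31.79 + $14.31 + $8.59 + $123.86 = $460.53
Net pay = $1,430.91 − $460.53 = $970.38

$970.38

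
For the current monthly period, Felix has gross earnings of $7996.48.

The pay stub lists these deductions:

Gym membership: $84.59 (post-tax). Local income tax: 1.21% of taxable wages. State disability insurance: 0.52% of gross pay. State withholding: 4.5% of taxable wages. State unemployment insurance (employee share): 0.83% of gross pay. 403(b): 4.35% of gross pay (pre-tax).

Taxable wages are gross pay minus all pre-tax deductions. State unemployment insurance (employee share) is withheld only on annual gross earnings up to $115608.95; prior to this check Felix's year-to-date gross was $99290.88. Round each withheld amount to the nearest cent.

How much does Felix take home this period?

403(b): $7996.48 × 0.0435 = $347.85
Taxable wages = $7996.48 − $347.85 = $7648.63
Local income tax: $7648.63 × 0.0121 = $92.55
State withholding: $7648.63 × 0.045 = $344.19
State unemployment insurance (employee share): cap not yet reached, full $7996.48 is subject → $7996.48 × 0.0083 = $66.37
State disability insurance: $7996.48 × 0.0052 = $41.58
Gym membership: $84.59
Total deductions = $347.85 + $92.55 + $344.19 + $66.37 + $41.58 + $84.59 = $977.13
Net pay = $7996.48 − $977.13 = $7019.35

$7019.35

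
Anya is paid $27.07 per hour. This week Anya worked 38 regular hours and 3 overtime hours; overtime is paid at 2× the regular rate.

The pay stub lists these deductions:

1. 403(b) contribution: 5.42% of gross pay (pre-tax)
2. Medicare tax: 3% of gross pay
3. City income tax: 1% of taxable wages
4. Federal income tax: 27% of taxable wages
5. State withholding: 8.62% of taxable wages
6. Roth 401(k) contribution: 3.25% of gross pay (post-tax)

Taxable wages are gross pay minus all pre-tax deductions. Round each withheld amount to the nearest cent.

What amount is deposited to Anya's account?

Regular pay: 38 × $27.07 = $1028.66
Overtime pay: 3 × $27.07 × 2 = $162.42
Gross pay = $1028.66 + $162.42 = $1191.08
403(b) contribution: $1191.08 × 0.0542 = $64.56
Taxable wages = $1191.08 − $64.56 = $1126.52
Federal income tax: $1126.52 × 0.27 = $304.16
City income tax: $1126.52 × 0.01 = $11.27
State withholding: $1126.52 × 0.0862 = $97.11
Medicare tax: $1191.08 × 0.03 = $35.73
Roth 401(k) contribution: $1191.08 × 0.0325 = $38.71
Total deductions = $64.56 + $304.16 + $11.27 + $97.11 + $35.73 + $38.71 = $551.54
Net pay = $1191.08 − $551.54 = $639.54

$639.54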